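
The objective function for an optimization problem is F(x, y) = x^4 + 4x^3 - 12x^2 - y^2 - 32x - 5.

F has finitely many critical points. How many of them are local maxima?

1

F separates as a function of x plus a function of y, so ∇F=0 decouples.
∂F/∂x = 4(x - 2)(x + 1)(x + 4) = 0 at x ∈ {-4, -1, 2}; ∂F/∂y = -2y = 0 at y ∈ {0}.
The Hessian is diagonal: diag(F_xx, F_yy). Second derivatives: F_xx(-4)=72, F_xx(-1)=-36, F_xx(2)=72; F_yy(0)=-2.
Local maxima occur where both diagonal entries negative: (-1, 0). Count: 1.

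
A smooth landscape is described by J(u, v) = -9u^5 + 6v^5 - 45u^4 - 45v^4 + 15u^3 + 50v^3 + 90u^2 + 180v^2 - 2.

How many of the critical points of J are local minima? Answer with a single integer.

4

J separates as a function of u plus a function of v, so ∇J=0 decouples.
∂J/∂u = -45u(u - 1)(u + 1)(u + 4) = 0 at u ∈ {-4, -1, 0, 1}; ∂J/∂v = 30v(v - 4)(v - 3)(v + 1) = 0 at v ∈ {-1, 0, 3, 4}.
The Hessian is diagonal: diag(J_uu, J_vv). Second derivatives: J_uu(-4)=2700, J_uu(-1)=-270, J_uu(0)=180, J_uu(1)=-450; J_vv(-1)=-600, J_vv(0)=360, J_vv(3)=-360, J_vv(4)=600.
Local minima occur where both diagonal entries positive: (-4, 0), (-4, 4), (0, 0), (0, 4). Count: 4.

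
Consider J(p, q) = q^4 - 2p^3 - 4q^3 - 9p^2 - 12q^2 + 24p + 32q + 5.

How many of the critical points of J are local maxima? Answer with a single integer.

J separates as a function of p plus a function of q, so ∇J=0 decouples.
∂J/∂p = -6(p - 1)(p + 4) = 0 at p ∈ {-4, 1}; ∂J/∂q = 4(q - 4)(q - 1)(q + 2) = 0 at q ∈ {-2, 1, 4}.
The Hessian is diagonal: diag(J_pp, J_qq). Second derivatives: J_pp(-4)=30, J_pp(1)=-30; J_qq(-2)=72, J_qq(1)=-36, J_qq(4)=72.
Local maxima occur where both diagonal entries negative: (1, 1). Count: 1.

1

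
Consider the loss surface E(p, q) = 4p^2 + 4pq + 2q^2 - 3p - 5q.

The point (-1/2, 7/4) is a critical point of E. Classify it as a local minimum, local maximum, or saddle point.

local minimum

The Hessian of E is constant: H = [[8, 4], [4, 4]].
det(H) = 8·4 − 4² = 16.
det(H) > 0 and tr(H) = 12 > 0, so H is positive definite and the point is a local minimum.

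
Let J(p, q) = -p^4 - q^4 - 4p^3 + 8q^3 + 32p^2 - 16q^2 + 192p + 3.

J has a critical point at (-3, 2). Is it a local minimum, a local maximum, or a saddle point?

local minimum

The mixed partial ∂²J/∂p∂q is 0, so the Hessian at any point is diag(J_pp, J_qq) = diag(4(-3p^2 - 6p + 16), 4(-3q^2 + 12q - 8)).
At (-3, 2): H = diag(28, 16).
Both eigenvalues are positive, so H is positive definite: a local minimum.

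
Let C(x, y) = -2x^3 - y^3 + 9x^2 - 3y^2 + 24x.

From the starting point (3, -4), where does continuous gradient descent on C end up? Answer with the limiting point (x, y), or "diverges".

(-1, -2)

C is separable, so gradient descent decouples: x follows -∂C/∂x, y follows -∂C/∂y.
∂C/∂x = -6(x - 4)(x + 1); at x=3 this is 24, so x decreases.
∂C/∂y = -3y(y + 2); at y=-4 this is -24, so y increases.
x converges to its nearest critical value -1 (a local min of the x-part); y converges to -2. The iterate converges to (-1, -2).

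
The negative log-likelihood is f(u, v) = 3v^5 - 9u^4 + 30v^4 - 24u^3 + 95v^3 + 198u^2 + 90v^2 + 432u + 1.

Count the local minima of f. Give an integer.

f separates as a function of u plus a function of v, so ∇f=0 decouples.
∂f/∂u = -36(u - 3)(u + 1)(u + 4) = 0 at u ∈ {-4, -1, 3}; ∂f/∂v = 15v(v + 1)(v + 3)(v + 4) = 0 at v ∈ {-4, -3, -1, 0}.
The Hessian is diagonal: diag(f_uu, f_vv). Second derivatives: f_uu(-4)=-756, f_uu(-1)=432, f_uu(3)=-1008; f_vv(-4)=-180, f_vv(-3)=90, f_vv(-1)=-90, f_vv(0)=180.
Local minima occur where both diagonal entries positive: (-1, -3), (-1, 0). Count: 2.

2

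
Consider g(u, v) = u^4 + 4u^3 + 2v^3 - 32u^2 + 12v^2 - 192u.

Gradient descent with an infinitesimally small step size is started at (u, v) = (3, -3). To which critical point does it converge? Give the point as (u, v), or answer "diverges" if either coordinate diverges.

(4, 0)

g is separable, so gradient descent decouples: u follows -∂g/∂u, v follows -∂g/∂v.
∂g/∂u = 4(u - 4)(u + 3)(u + 4); at u=3 this is -168, so u increases.
∂g/∂v = 6v(v + 4); at v=-3 this is -18, so v increases.
u converges to its nearest critical value 4 (a local min of the u-part); v converges to 0. The iterate converges to (4, 0).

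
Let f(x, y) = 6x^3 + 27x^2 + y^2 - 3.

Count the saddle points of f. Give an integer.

f separates as a function of x plus a function of y, so ∇f=0 decouples.
∂f/∂x = 18x(x + 3) = 0 at x ∈ {-3, 0}; ∂f/∂y = 2y = 0 at y ∈ {0}.
The Hessian is diagonal: diag(f_xx, f_yy). Second derivatives: f_xx(-3)=-54, f_xx(0)=54; f_yy(0)=2.
Saddle points occur where the two diagonal entries have opposite signs: (-3, 0). Count: 1.

1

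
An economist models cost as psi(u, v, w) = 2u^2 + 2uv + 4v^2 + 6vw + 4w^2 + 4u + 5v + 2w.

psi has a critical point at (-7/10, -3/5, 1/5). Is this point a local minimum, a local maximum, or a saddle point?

local minimum

The Hessian is constant: H = [[4, 2, 0], [2, 8, 6], [0, 6, 8]].
Leading principal minors: Δ₁ = 4, Δ₂ = 28, Δ₃ = 80.
All leading minors are positive, so H is positive definite: a local minimum.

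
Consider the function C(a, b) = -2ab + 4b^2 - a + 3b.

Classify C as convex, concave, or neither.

neither

C is quadratic, so its Hessian is the constant matrix H = [[0, -2], [-2, 8]].
det(H) = -4, tr(H) = 8.
det(H) < 0, so H is indefinite: neither convex nor concave.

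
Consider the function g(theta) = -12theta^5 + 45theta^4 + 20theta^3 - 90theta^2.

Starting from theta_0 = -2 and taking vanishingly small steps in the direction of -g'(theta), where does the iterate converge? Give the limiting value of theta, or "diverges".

-1

g'(theta) = -60theta(theta - 3)(theta - 1)(theta + 1), so g'(-2) = -1800.
Gradient descent moves in the -g' direction, i.e. theta is increasing.
The nearest critical point in that direction is theta = -1, where g'' = 480 > 0 (a local minimum). The iterate converges there.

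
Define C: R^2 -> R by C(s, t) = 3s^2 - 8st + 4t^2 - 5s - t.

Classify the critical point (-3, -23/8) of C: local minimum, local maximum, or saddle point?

saddle point

The Hessian of C is constant: H = [[6, -8], [-8, 8]].
det(H) = 6·8 − (-8)² = -16.
Since det(H) < 0, H is indefinite and the critical point is a saddle point.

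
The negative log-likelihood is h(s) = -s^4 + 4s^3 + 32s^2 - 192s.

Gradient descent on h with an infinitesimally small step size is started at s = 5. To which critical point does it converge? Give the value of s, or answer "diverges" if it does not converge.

h'(s) = -4(s - 4)(s - 3)(s + 4), so h'(5) = -72.
Gradient descent moves in the -h' direction, i.e. s is increasing.
There is no critical point above s=5, and h' keeps the same sign, so the iterate runs off to +∞.

diverges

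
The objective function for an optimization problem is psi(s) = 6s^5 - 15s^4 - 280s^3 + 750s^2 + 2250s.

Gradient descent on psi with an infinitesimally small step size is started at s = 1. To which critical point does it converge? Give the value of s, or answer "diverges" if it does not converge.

-1

psi'(s) = 30(s - 5)(s - 3)(s + 1)(s + 5), so psi'(1) = 2880.
Gradient descent moves in the -psi' direction, i.e. s is decreasing.
The nearest critical point in that direction is s = -1, where psi'' = 2880 > 0 (a local minimum). The iterate converges there.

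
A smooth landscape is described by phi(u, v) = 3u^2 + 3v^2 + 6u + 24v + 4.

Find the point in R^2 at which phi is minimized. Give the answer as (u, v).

(-1, -4)

phi(u,v) separates as P(u) + Q(v) + 4, so its minimum is min P + min Q + 4.
P'(u) = 6u + 6 vanishes at u ∈ {-1}; Q'(v) = 6v + 24 vanishes at v ∈ {-4}.
Local minima of P (where P''>0): P(-1)=-3. Local minima of Q: Q(-4)=-48.
So the global minimum of phi is P(-1) + Q(-4) + 4 = -3 − 48 + 4 = -47, attained at (-1, -4).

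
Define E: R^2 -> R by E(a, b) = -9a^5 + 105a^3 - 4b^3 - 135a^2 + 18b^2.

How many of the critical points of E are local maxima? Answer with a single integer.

2

E separates as a function of a plus a function of b, so ∇E=0 decouples.
∂E/∂a = -45a(a - 2)(a - 1)(a + 3) = 0 at a ∈ {-3, 0, 1, 2}; ∂E/∂b = -12b(b - 3) = 0 at b ∈ {0, 3}.
The Hessian is diagonal: diag(E_aa, E_bb). Second derivatives: E_aa(-3)=2700, E_aa(0)=-270, E_aa(1)=180, E_aa(2)=-450; E_bb(0)=36, E_bb(3)=-36.
Local maxima occur where both diagonal entries negative: (0, 3), (2, 3). Count: 2.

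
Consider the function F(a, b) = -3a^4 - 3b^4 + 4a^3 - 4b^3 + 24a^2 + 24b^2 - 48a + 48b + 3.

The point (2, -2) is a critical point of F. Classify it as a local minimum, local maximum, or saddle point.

local maximum

The mixed partial ∂²F/∂a∂b is 0, so the Hessian at any point is diag(F_aa, F_bb) = diag(12(-3a^2 + 2a + 4), 12(-3b^2 - 2b + 4)).
At (2, -2): H = diag(-48, -48).
Both eigenvalues are negative, so H is negative definite: a local maximum.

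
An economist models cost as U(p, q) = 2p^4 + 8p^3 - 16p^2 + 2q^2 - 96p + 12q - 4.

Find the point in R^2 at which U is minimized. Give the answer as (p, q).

(2, -3)

U(p,q) separates as A(p) + B(q) − 4, so its minimum is min A + min B − 4.
A'(p) = 8(p - 2)(p + 2)(p + 3) vanishes at p ∈ {-3, -2, 2}; B'(q) = 4q + 12 vanishes at q ∈ {-3}.
Local minima of A (where A''>0): A(-3)=90, A(2)=-160. Local minima of B: B(-3)=-18.
So the global minimum of U is A(2) + B(-3) − 4 = -160 − 18 − 4 = -182, attained at (2, -3).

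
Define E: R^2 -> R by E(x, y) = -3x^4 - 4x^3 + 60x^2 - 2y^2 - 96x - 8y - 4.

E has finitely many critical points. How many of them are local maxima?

2

E separates as a function of x plus a function of y, so ∇E=0 decouples.
∂E/∂x = -12(x - 2)(x - 1)(x + 4) = 0 at x ∈ {-4, 1, 2}; ∂E/∂y = -4(y + 2) = 0 at y ∈ {-2}.
The Hessian is diagonal: diag(E_xx, E_yy). Second derivatives: E_xx(-4)=-360, E_xx(1)=60, E_xx(2)=-72; E_yy(-2)=-4.
Local maxima occur where both diagonal entries negative: (-4, -2), (2, -2). Count: 2.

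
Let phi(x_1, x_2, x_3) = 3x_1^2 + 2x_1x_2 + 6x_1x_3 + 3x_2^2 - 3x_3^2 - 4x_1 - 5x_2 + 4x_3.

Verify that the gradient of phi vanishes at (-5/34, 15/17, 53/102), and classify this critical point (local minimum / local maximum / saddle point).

saddle point

∇phi = (6x_1 + 2x_2 + 6x_3 - 4, 2x_1 + 6x_2 - 5, 6x_1 - 6x_3 + 4); substituting (-5/34, 15/17, 53/102) gives ∇phi = (0, 0, 0), so (-5/34, 15/17, 53/102) is indeed a critical point.
The Hessian is constant: H = [[6, 2, 6], [2, 6, 0], [6, 0, -6]].
Leading principal minors: Δ₁ = 6, Δ₂ = 32, Δ₃ = -408.
The minors fit neither the all-positive nor the alternating-sign pattern, so H is indefinite: a saddle point.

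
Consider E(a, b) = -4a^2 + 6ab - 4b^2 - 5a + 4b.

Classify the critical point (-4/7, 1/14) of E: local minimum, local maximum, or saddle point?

local maximum

The Hessian of E is constant: H = [[-8, 6], [6, -8]].
det(H) = (-8)·(-8) − 6² = 28.
det(H) > 0 and tr(H) = -16 < 0, so H is negative definite and the point is a local maximum.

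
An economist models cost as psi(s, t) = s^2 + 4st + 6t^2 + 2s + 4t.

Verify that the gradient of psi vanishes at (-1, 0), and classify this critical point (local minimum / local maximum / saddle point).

local minimum

∇psi = (2s + 4t + 2, 4s + 12t + 4); substituting (-1, 0) gives ∇psi = (0, 0), so (-1, 0) is indeed a critical point.
The Hessian of psi is constant: H = [[2, 4], [4, 12]].
det(H) = 2·12 − 4² = 8.
det(H) > 0 and tr(H) = 14 > 0, so H is positive definite and the point is a local minimum.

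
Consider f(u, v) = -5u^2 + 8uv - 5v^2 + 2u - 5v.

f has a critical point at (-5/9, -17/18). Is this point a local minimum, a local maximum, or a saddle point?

The Hessian of f is constant: H = [[-10, 8], [8, -10]].
det(H) = (-10)·(-10) − 8² = 36.
det(H) > 0 and tr(H) = -20 < 0, so H is negative definite and the point is a local maximum.

local maximum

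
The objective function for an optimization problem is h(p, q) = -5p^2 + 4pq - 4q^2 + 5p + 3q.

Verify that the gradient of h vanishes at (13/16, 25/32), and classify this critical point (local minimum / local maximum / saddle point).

local maximum

∇h = (-10p + 4q + 5, 4p - 8q + 3); substituting (13/16, 25/32) gives ∇h = (0, 0), so (13/16, 25/32) is indeed a critical point.
The Hessian of h is constant: H = [[-10, 4], [4, -8]].
det(H) = (-10)·(-8) − 4² = 64.
det(H) > 0 and tr(H) = -18 < 0, so H is negative definite and the point is a local maximum.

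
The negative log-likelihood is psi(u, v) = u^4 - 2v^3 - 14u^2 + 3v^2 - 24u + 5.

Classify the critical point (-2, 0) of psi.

local minimum

The mixed partial ∂²psi/∂u∂v is 0, so the Hessian at any point is diag(psi_uu, psi_vv) = diag(4(3u^2 - 7), 6(-2v + 1)).
At (-2, 0): H = diag(20, 6).
Both eigenvalues are positive, so H is positive definite: a local minimum.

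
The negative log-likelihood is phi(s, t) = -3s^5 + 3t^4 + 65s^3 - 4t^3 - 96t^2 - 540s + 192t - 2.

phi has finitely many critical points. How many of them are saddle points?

6

phi separates as a function of s plus a function of t, so ∇phi=0 decouples.
∂phi/∂s = -15(s - 3)(s - 2)(s + 2)(s + 3) = 0 at s ∈ {-3, -2, 2, 3}; ∂phi/∂t = 12(t - 4)(t - 1)(t + 4) = 0 at t ∈ {-4, 1, 4}.
The Hessian is diagonal: diag(phi_ss, phi_tt). Second derivatives: phi_ss(-3)=450, phi_ss(-2)=-300, phi_ss(2)=300, phi_ss(3)=-450; phi_tt(-4)=480, phi_tt(1)=-180, phi_tt(4)=288.
Saddle points occur where the two diagonal entries have opposite signs: (-3, 1), (-2, -4), (-2, 4), (2, 1), (3, -4), (3, 4). Count: 6.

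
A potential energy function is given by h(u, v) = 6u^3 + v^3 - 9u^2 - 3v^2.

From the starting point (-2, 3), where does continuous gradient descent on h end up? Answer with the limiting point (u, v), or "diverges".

h is separable, so gradient descent decouples: u follows -∂h/∂u, v follows -∂h/∂v.
∂h/∂u = 18u(u - 1); at u=-2 this is 108, so u decreases.
∂h/∂v = 3v(v - 2); at v=3 this is 9, so v decreases.
The u-coordinate has no critical point in that direction and runs off to infinity.

diverges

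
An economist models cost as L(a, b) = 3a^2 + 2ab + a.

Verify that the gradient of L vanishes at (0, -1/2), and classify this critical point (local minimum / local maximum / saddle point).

saddle point

∇L = (6a + 2b + 1, 2a); substituting (0, -1/2) gives ∇L = (0, 0), so (0, -1/2) is indeed a critical point.
The Hessian of L is constant: H = [[6, 2], [2, 0]].
det(H) = 6·0 − 2² = -4.
Since det(H) < 0, H is indefinite and the critical point is a saddle point.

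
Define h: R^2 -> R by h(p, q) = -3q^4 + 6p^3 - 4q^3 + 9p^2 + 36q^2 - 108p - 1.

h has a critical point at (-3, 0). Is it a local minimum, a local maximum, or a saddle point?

saddle point

The mixed partial ∂²h/∂p∂q is 0, so the Hessian at any point is diag(h_pp, h_qq) = diag(18(2p + 1), 12(-3q^2 - 2q + 6)).
At (-3, 0): H = diag(-90, 72).
The eigenvalues have opposite signs, so H is indefinite: a saddle point.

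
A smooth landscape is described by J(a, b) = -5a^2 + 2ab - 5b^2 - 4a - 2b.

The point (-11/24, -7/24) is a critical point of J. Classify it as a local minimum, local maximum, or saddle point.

The Hessian of J is constant: H = [[-10, 2], [2, -10]].
det(H) = (-10)·(-10) − 2² = 96.
det(H) > 0 and tr(H) = -20 < 0, so H is negative definite and the point is a local maximum.

local maximum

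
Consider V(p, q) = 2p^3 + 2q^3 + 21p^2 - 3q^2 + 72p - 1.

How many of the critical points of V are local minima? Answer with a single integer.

1

V separates as a function of p plus a function of q, so ∇V=0 decouples.
∂V/∂p = 6(p + 3)(p + 4) = 0 at p ∈ {-4, -3}; ∂V/∂q = 6q(q - 1) = 0 at q ∈ {0, 1}.
The Hessian is diagonal: diag(V_pp, V_qq). Second derivatives: V_pp(-4)=-6, V_pp(-3)=6; V_qq(0)=-6, V_qq(1)=6.
Local minima occur where both diagonal entries positive: (-3, 1). Count: 1.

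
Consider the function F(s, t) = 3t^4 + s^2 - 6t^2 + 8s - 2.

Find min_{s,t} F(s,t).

-21

F(s,t) separates as P(s) + Q(t) − 2, so its minimum is min P + min Q − 2.
P'(s) = 2s + 8 vanishes at s ∈ {-4}; Q'(t) = 12t(t - 1)(t + 1) vanishes at t ∈ {-1, 0, 1}.
Local minima of P (where P''>0): P(-4)=-16. Local minima of Q: Q(-1)=-3, Q(1)=-3.
So the global minimum of F is P(-4) + Q(-1) − 2 = -16 − 3 − 2 = -21, attained at (-4, -1).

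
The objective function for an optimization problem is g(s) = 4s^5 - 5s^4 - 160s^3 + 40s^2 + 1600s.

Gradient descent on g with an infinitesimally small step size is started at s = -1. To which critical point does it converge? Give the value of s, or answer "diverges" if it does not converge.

g'(s) = 20(s - 5)(s - 2)(s + 2)(s + 4), so g'(-1) = 1080.
Gradient descent moves in the -g' direction, i.e. s is decreasing.
The nearest critical point in that direction is s = -2, where g'' = 1120 > 0 (a local minimum). The iterate converges there.

-2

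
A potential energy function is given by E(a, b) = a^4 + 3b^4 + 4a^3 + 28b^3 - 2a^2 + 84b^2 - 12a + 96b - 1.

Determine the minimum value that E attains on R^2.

-74

E(a,b) separates as P(a) + Q(b) − 1, so its minimum is min P + min Q − 1.
P'(a) = 4(a - 1)(a + 1)(a + 3) vanishes at a ∈ {-3, -1, 1}; Q'(b) = 12(b + 1)(b + 2)(b + 4) vanishes at b ∈ {-4, -2, -1}.
Local minima of P (where P''>0): P(-3)=-9, P(1)=-9. Local minima of Q: Q(-4)=-64, Q(-1)=-37.
So the global minimum of E is P(-3) + Q(-4) − 1 = -9 − 64 − 1 = -74, attained at (-3, -4).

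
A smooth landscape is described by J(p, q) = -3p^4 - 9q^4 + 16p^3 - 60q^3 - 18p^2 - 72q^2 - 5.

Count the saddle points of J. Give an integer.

4

J separates as a function of p plus a function of q, so ∇J=0 decouples.
∂J/∂p = -12p(p - 3)(p - 1) = 0 at p ∈ {0, 1, 3}; ∂J/∂q = -36q(q + 1)(q + 4) = 0 at q ∈ {-4, -1, 0}.
The Hessian is diagonal: diag(J_pp, J_qq). Second derivatives: J_pp(0)=-36, J_pp(1)=24, J_pp(3)=-72; J_qq(-4)=-432, J_qq(-1)=108, J_qq(0)=-144.
Saddle points occur where the two diagonal entries have opposite signs: (0, -1), (1, -4), (1, 0), (3, -1). Count: 4.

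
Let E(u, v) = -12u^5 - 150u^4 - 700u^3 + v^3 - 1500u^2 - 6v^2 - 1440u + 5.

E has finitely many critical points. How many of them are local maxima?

2

E separates as a function of u plus a function of v, so ∇E=0 decouples.
∂E/∂u = -60(u + 1)(u + 2)(u + 3)(u + 4) = 0 at u ∈ {-4, -3, -2, -1}; ∂E/∂v = 3v(v - 4) = 0 at v ∈ {0, 4}.
The Hessian is diagonal: diag(E_uu, E_vv). Second derivatives: E_uu(-4)=360, E_uu(-3)=-120, E_uu(-2)=120, E_uu(-1)=-360; E_vv(0)=-12, E_vv(4)=12.
Local maxima occur where both diagonal entries negative: (-3, 0), (-1, 0). Count: 2.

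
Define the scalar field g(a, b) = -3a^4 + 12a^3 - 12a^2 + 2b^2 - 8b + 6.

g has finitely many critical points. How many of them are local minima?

g separates as a function of a plus a function of b, so ∇g=0 decouples.
∂g/∂a = -12a(a - 2)(a - 1) = 0 at a ∈ {0, 1, 2}; ∂g/∂b = 4(b - 2) = 0 at b ∈ {2}.
The Hessian is diagonal: diag(g_aa, g_bb). Second derivatives: g_aa(0)=-24, g_aa(1)=12, g_aa(2)=-24; g_bb(2)=4.
Local minima occur where both diagonal entries positive: (1, 2). Count: 1.

1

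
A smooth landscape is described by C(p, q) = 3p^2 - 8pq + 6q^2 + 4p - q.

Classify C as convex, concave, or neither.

C is quadratic, so its Hessian is the constant matrix H = [[6, -8], [-8, 12]].
det(H) = 8, tr(H) = 18.
det(H) > 0 and tr(H) > 0, so H is positive definite everywhere: convex.

convex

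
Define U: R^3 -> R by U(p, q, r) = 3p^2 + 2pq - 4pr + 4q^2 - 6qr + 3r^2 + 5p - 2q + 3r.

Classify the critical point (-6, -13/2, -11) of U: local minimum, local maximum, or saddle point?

The Hessian is constant: H = [[6, 2, -4], [2, 8, -6], [-4, -6, 6]].
Leading principal minors: Δ₁ = 6, Δ₂ = 44, Δ₃ = 16.
All leading minors are positive, so H is positive definite: a local minimum.

local minimum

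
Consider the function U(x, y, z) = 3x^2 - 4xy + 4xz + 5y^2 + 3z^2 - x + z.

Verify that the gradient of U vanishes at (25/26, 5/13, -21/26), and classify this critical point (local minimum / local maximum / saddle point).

local minimum

∇U = (6x - 4y + 4z - 1, -4x + 10y, 4x + 6z + 1); substituting (25/26, 5/13, -21/26) gives ∇U = (0, 0, 0), so (25/26, 5/13, -21/26) is indeed a critical point.
The Hessian is constant: H = [[6, -4, 4], [-4, 10, 0], [4, 0, 6]].
Leading principal minors: Δ₁ = 6, Δ₂ = 44, Δ₃ = 104.
All leading minors are positive, so H is positive definite: a local minimum.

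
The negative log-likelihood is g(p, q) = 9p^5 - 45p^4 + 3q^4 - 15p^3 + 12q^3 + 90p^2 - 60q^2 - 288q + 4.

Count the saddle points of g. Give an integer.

g separates as a function of p plus a function of q, so ∇g=0 decouples.
∂g/∂p = 45p(p - 4)(p - 1)(p + 1) = 0 at p ∈ {-1, 0, 1, 4}; ∂g/∂q = 12(q - 3)(q + 2)(q + 4) = 0 at q ∈ {-4, -2, 3}.
The Hessian is diagonal: diag(g_pp, g_qq). Second derivatives: g_pp(-1)=-450, g_pp(0)=180, g_pp(1)=-270, g_pp(4)=2700; g_qq(-4)=168, g_qq(-2)=-120, g_qq(3)=420.
Saddle points occur where the two diagonal entries have opposite signs: (-1, -4), (-1, 3), (0, -2), (1, -4), (1, 3), (4, -2). Count: 6.

6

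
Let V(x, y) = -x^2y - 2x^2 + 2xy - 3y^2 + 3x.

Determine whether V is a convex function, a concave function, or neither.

The term -x^2y is cubic, so the Hessian is not constant.
∂²V/∂x² = -2y - 4, which takes both signs as y varies (negative for sufficiently large y). A diagonal entry of the Hessian changing sign means the Hessian is neither positive- nor negative-semidefinite on all of R^2.

neither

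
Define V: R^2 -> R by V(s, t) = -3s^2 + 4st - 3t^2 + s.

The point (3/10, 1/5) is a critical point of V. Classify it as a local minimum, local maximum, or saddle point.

The Hessian of V is constant: H = [[-6, 4], [4, -6]].
det(H) = (-6)·(-6) − 4² = 20.
det(H) > 0 and tr(H) = -12 < 0, so H is negative definite and the point is a local maximum.

local maximum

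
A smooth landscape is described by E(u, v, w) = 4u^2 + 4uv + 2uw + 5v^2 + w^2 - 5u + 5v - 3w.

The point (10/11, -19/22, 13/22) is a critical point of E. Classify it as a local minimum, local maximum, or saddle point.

The Hessian is constant: H = [[8, 4, 2], [4, 10, 0], [2, 0, 2]].
Leading principal minors: Δ₁ = 8, Δ₂ = 64, Δ₃ = 88.
All leading minors are positive, so H is positive definite: a local minimum.

local minimum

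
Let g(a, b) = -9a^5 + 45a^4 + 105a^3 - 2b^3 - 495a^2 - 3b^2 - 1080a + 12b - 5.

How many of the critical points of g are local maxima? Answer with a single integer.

g separates as a function of a plus a function of b, so ∇g=0 decouples.
∂g/∂a = -45(a - 4)(a - 3)(a + 1)(a + 2) = 0 at a ∈ {-2, -1, 3, 4}; ∂g/∂b = -6(b - 1)(b + 2) = 0 at b ∈ {-2, 1}.
The Hessian is diagonal: diag(g_aa, g_bb). Second derivatives: g_aa(-2)=1350, g_aa(-1)=-900, g_aa(3)=900, g_aa(4)=-1350; g_bb(-2)=18, g_bb(1)=-18.
Local maxima occur where both diagonal entries negative: (-1, 1), (4, 1). Count: 2.

2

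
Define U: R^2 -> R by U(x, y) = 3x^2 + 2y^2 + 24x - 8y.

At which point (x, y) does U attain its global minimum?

U(x,y) separates as P(x) + Q(y), so its minimum is min P + min Q.
P'(x) = 6x + 24 vanishes at x ∈ {-4}; Q'(y) = 4y - 8 vanishes at y ∈ {2}.
Local minima of P (where P''>0): P(-4)=-48. Local minima of Q: Q(2)=-8.
So the global minimum of U is P(-4) + Q(2) = -48 − 8 = -56, attained at (-4, 2).

(-4, 2)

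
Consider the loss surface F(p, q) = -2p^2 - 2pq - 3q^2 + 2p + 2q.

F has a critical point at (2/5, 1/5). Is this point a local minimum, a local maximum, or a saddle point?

local maximum

The Hessian of F is constant: H = [[-4, -2], [-2, -6]].
det(H) = (-4)·(-6) − (-2)² = 20.
det(H) > 0 and tr(H) = -10 < 0, so H is negative definite and the point is a local maximum.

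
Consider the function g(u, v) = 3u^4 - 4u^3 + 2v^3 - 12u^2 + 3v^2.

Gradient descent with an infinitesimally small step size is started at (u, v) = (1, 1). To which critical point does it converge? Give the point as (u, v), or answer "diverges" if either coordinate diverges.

(2, 0)

g is separable, so gradient descent decouples: u follows -∂g/∂u, v follows -∂g/∂v.
∂g/∂u = 12u(u - 2)(u + 1); at u=1 this is -24, so u increases.
∂g/∂v = 6v(v + 1); at v=1 this is 12, so v decreases.
u converges to its nearest critical value 2 (a local min of the u-part); v converges to 0. The iterate converges to (2, 0).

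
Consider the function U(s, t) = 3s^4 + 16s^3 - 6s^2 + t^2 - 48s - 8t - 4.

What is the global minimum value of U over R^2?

U(s,t) separates as P(s) + Q(t) − 4, so its minimum is min P + min Q − 4.
P'(s) = 12(s - 1)(s + 1)(s + 4) vanishes at s ∈ {-4, -1, 1}; Q'(t) = 2(t - 4) vanishes at t ∈ {4}.
Local minima of P (where P''>0): P(-4)=-160, P(1)=-35. Local minima of Q: Q(4)=-16.
So the global minimum of U is P(-4) + Q(4) − 4 = -160 − 16 − 4 = -180, attained at (-4, 4).

-180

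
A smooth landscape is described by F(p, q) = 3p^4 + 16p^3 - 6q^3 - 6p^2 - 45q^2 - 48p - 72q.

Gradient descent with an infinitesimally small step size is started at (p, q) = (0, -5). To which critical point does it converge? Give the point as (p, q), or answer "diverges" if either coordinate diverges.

(1, -4)

F is separable, so gradient descent decouples: p follows -∂F/∂p, q follows -∂F/∂q.
∂F/∂p = 12(p - 1)(p + 1)(p + 4); at p=0 this is -48, so p increases.
∂F/∂q = -18(q + 1)(q + 4); at q=-5 this is -72, so q increases.
p converges to its nearest critical value 1 (a local min of the p-part); q converges to -4. The iterate converges to (1, -4).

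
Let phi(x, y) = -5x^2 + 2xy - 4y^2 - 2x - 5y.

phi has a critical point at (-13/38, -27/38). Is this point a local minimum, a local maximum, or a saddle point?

The Hessian of phi is constant: H = [[-10, 2], [2, -8]].
det(H) = (-10)·(-8) − 2² = 76.
det(H) > 0 and tr(H) = -18 < 0, so H is negative definite and the point is a local maximum.

local maximum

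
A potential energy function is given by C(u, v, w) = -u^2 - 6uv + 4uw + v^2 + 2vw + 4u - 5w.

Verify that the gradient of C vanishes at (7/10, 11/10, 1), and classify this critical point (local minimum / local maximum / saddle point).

saddle point

∇C = (-2u - 6v + 4w + 4, -6u + 2v + 2w, 4u + 2v - 5); substituting (7/10, 11/10, 1) gives ∇C = (0, 0, 0), so (7/10, 11/10, 1) is indeed a critical point.
The Hessian is constant: H = [[-2, -6, 4], [-6, 2, 2], [4, 2, 0]].
Leading principal minors: Δ₁ = -2, Δ₂ = -40, Δ₃ = -120.
The minors fit neither the all-positive nor the alternating-sign pattern, so H is indefinite: a saddle point.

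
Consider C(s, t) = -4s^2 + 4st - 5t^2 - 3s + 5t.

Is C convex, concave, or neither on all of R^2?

C is quadratic, so its Hessian is the constant matrix H = [[-8, 4], [4, -10]].
det(H) = 64, tr(H) = -18.
det(H) > 0 and tr(H) < 0, so H is negative definite everywhere: concave.

concave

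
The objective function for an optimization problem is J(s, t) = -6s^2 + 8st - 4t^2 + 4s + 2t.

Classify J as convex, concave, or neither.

concave

J is quadratic, so its Hessian is the constant matrix H = [[-12, 8], [8, -8]].
det(H) = 32, tr(H) = -20.
det(H) > 0 and tr(H) < 0, so H is negative definite everywhere: concave.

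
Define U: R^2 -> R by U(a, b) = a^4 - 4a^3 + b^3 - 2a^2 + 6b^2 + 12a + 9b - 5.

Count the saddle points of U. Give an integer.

U separates as a function of a plus a function of b, so ∇U=0 decouples.
∂U/∂a = 4(a - 3)(a - 1)(a + 1) = 0 at a ∈ {-1, 1, 3}; ∂U/∂b = 3(b + 1)(b + 3) = 0 at b ∈ {-3, -1}.
The Hessian is diagonal: diag(U_aa, U_bb). Second derivatives: U_aa(-1)=32, U_aa(1)=-16, U_aa(3)=32; U_bb(-3)=-6, U_bb(-1)=6.
Saddle points occur where the two diagonal entries have opposite signs: (-1, -3), (1, -1), (3, -3). Count: 3.

3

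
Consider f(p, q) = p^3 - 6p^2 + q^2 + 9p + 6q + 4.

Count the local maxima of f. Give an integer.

0

f separates as a function of p plus a function of q, so ∇f=0 decouples.
∂f/∂p = 3(p - 3)(p - 1) = 0 at p ∈ {1, 3}; ∂f/∂q = 2(q + 3) = 0 at q ∈ {-3}.
The Hessian is diagonal: diag(f_pp, f_qq). Second derivatives: f_pp(1)=-6, f_pp(3)=6; f_qq(-3)=2.
Local maxima occur where both diagonal entries negative: none. Count: 0.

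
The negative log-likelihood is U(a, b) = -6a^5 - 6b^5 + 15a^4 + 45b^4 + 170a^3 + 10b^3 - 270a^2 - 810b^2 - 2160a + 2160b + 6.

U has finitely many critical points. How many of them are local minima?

4

U separates as a function of a plus a function of b, so ∇U=0 decouples.
∂U/∂a = -30(a - 4)(a - 3)(a + 2)(a + 3) = 0 at a ∈ {-3, -2, 3, 4}; ∂U/∂b = -30(b - 4)(b - 3)(b - 2)(b + 3) = 0 at b ∈ {-3, 2, 3, 4}.
The Hessian is diagonal: diag(U_aa, U_bb). Second derivatives: U_aa(-3)=1260, U_aa(-2)=-900, U_aa(3)=900, U_aa(4)=-1260; U_bb(-3)=6300, U_bb(2)=-300, U_bb(3)=180, U_bb(4)=-420.
Local minima occur where both diagonal entries positive: (-3, -3), (-3, 3), (3, -3), (3, 3). Count: 4.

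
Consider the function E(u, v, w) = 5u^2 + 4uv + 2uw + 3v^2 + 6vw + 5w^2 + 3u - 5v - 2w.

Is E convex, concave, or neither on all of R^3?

convex

E is quadratic, so its Hessian is the constant matrix H = [[10, 4, 2], [4, 6, 6], [2, 6, 10]].
Leading principal minors: 10, 44, 152.
All positive ⇒ H ≻ 0 ⇒ convex.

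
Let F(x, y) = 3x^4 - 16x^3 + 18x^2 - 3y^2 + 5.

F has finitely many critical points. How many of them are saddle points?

2

F separates as a function of x plus a function of y, so ∇F=0 decouples.
∂F/∂x = 12x(x - 3)(x - 1) = 0 at x ∈ {0, 1, 3}; ∂F/∂y = -6y = 0 at y ∈ {0}.
The Hessian is diagonal: diag(F_xx, F_yy). Second derivatives: F_xx(0)=36, F_xx(1)=-24, F_xx(3)=72; F_yy(0)=-6.
Saddle points occur where the two diagonal entries have opposite signs: (0, 0), (3, 0). Count: 2.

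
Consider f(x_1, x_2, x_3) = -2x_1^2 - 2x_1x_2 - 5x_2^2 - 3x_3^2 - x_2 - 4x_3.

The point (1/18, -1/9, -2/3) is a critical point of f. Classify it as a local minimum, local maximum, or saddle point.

local maximum

The Hessian is constant: H = [[-4, -2, 0], [-2, -10, 0], [0, 0, -6]].
Leading principal minors: Δ₁ = -4, Δ₂ = 36, Δ₃ = -216.
The minors alternate sign starting negative (−, +, −), so H is negative definite: a local maximum.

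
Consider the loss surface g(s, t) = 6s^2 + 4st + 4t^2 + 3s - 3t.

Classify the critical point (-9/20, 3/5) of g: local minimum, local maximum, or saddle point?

local minimum

The Hessian of g is constant: H = [[12, 4], [4, 8]].
det(H) = 12·8 − 4² = 80.
det(H) > 0 and tr(H) = 20 > 0, so H is positive definite and the point is a local minimum.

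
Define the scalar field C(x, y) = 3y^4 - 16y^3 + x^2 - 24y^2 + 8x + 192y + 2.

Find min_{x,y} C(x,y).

C(x,y) separates as P(x) + Q(y) + 2, so its minimum is min P + min Q + 2.
P'(x) = 2x + 8 vanishes at x ∈ {-4}; Q'(y) = 12(y - 4)(y - 2)(y + 2) vanishes at y ∈ {-2, 2, 4}.
Local minima of P (where P''>0): P(-4)=-16. Local minima of Q: Q(-2)=-304, Q(4)=128.
So the global minimum of C is P(-4) + Q(-2) + 2 = -16 − 304 + 2 = -318, attained at (-4, -2).

-318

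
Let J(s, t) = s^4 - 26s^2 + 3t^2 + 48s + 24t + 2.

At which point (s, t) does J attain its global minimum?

J(s,t) separates as P(s) + Q(t) + 2, so its minimum is min P + min Q + 2.
P'(s) = 4(s - 3)(s - 1)(s + 4) vanishes at s ∈ {-4, 1, 3}; Q'(t) = 6(t + 4) vanishes at t ∈ {-4}.
Local minima of P (where P''>0): P(-4)=-352, P(3)=-9. Local minima of Q: Q(-4)=-48.
So the global minimum of J is P(-4) + Q(-4) + 2 = -352 − 48 + 2 = -398, attained at (-4, -4).

(-4, -4)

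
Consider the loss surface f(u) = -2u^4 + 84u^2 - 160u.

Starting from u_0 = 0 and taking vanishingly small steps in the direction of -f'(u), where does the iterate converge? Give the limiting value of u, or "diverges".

1

f'(u) = -8(u - 4)(u - 1)(u + 5), so f'(0) = -160.
Gradient descent moves in the -f' direction, i.e. u is increasing.
The nearest critical point in that direction is u = 1, where f'' = 144 > 0 (a local minimum). The iterate converges there.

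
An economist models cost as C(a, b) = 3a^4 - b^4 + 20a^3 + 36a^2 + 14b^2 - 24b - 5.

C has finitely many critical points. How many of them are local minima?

C separates as a function of a plus a function of b, so ∇C=0 decouples.
∂C/∂a = 12a(a + 2)(a + 3) = 0 at a ∈ {-3, -2, 0}; ∂C/∂b = -4(b - 2)(b - 1)(b + 3) = 0 at b ∈ {-3, 1, 2}.
The Hessian is diagonal: diag(C_aa, C_bb). Second derivatives: C_aa(-3)=36, C_aa(-2)=-24, C_aa(0)=72; C_bb(-3)=-80, C_bb(1)=16, C_bb(2)=-20.
Local minima occur where both diagonal entries positive: (-3, 1), (0, 1). Count: 2.

2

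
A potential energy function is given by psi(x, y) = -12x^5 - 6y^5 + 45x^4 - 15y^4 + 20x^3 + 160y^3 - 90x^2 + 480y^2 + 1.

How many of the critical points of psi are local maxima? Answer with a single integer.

psi separates as a function of x plus a function of y, so ∇psi=0 decouples.
∂psi/∂x = -60x(x - 3)(x - 1)(x + 1) = 0 at x ∈ {-1, 0, 1, 3}; ∂psi/∂y = -30y(y - 4)(y + 2)(y + 4) = 0 at y ∈ {-4, -2, 0, 4}.
The Hessian is diagonal: diag(psi_xx, psi_yy). Second derivatives: psi_xx(-1)=480, psi_xx(0)=-180, psi_xx(1)=240, psi_xx(3)=-1440; psi_yy(-4)=1920, psi_yy(-2)=-720, psi_yy(0)=960, psi_yy(4)=-5760.
Local maxima occur where both diagonal entries negative: (0, -2), (0, 4), (3, -2), (3, 4). Count: 4.

4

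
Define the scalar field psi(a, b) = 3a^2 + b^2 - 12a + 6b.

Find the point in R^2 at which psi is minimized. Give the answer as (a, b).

(2, -3)

psi(a,b) separates as P(a) + Q(b), so its minimum is min P + min Q.
P'(a) = 6a - 12 vanishes at a ∈ {2}; Q'(b) = 2b + 6 vanishes at b ∈ {-3}.
Local minima of P (where P''>0): P(2)=-12. Local minima of Q: Q(-3)=-9.
So the global minimum of psi is P(2) + Q(-3) = -12 − 9 = -21, attained at (2, -3).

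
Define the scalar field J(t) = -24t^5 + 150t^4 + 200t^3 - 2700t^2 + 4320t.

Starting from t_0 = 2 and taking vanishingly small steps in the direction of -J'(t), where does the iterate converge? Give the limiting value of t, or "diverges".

J'(t) = -120(t - 4)(t - 3)(t - 1)(t + 3), so J'(2) = -1200.
Gradient descent moves in the -J' direction, i.e. t is increasing.
The nearest critical point in that direction is t = 3, where J'' = 1440 > 0 (a local minimum). The iterate converges there.

3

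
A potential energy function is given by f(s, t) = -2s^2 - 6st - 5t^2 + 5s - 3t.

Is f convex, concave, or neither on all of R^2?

f is quadratic, so its Hessian is the constant matrix H = [[-4, -6], [-6, -10]].
det(H) = 4, tr(H) = -14.
det(H) > 0 and tr(H) < 0, so H is negative definite everywhere: concave.

concave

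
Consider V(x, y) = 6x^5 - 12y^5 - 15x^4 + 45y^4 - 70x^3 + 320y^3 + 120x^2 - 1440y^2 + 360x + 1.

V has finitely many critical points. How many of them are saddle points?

8

V separates as a function of x plus a function of y, so ∇V=0 decouples.
∂V/∂x = 30(x - 3)(x - 2)(x + 1)(x + 2) = 0 at x ∈ {-2, -1, 2, 3}; ∂V/∂y = -60y(y - 4)(y - 3)(y + 4) = 0 at y ∈ {-4, 0, 3, 4}.
The Hessian is diagonal: diag(V_xx, V_yy). Second derivatives: V_xx(-2)=-600, V_xx(-1)=360, V_xx(2)=-360, V_xx(3)=600; V_yy(-4)=13440, V_yy(0)=-2880, V_yy(3)=1260, V_yy(4)=-1920.
Saddle points occur where the two diagonal entries have opposite signs: (-2, -4), (-2, 3), (-1, 0), (-1, 4), (2, -4), (2, 3), (3, 0), (3, 4). Count: 8.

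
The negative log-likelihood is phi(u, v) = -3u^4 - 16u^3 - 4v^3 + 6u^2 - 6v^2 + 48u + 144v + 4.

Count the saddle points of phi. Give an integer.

3

phi separates as a function of u plus a function of v, so ∇phi=0 decouples.
∂phi/∂u = -12(u - 1)(u + 1)(u + 4) = 0 at u ∈ {-4, -1, 1}; ∂phi/∂v = -12(v - 3)(v + 4) = 0 at v ∈ {-4, 3}.
The Hessian is diagonal: diag(phi_uu, phi_vv). Second derivatives: phi_uu(-4)=-180, phi_uu(-1)=72, phi_uu(1)=-120; phi_vv(-4)=84, phi_vv(3)=-84.
Saddle points occur where the two diagonal entries have opposite signs: (-4, -4), (-1, 3), (1, -4). Count: 3.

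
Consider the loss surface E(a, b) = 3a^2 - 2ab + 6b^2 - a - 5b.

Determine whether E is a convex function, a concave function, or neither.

convex

E is quadratic, so its Hessian is the constant matrix H = [[6, -2], [-2, 12]].
det(H) = 68, tr(H) = 18.
det(H) > 0 and tr(H) > 0, so H is positive definite everywhere: convex.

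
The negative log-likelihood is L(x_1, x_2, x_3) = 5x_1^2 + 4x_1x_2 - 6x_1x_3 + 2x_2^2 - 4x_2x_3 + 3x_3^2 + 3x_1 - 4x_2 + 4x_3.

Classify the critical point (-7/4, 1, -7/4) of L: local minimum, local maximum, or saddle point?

local minimum

The Hessian is constant: H = [[10, 4, -6], [4, 4, -4], [-6, -4, 6]].
Leading principal minors: Δ₁ = 10, Δ₂ = 24, Δ₃ = 32.
All leading minors are positive, so H is positive definite: a local minimum.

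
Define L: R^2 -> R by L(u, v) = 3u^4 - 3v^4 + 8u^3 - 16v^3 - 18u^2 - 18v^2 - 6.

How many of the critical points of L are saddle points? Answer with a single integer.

5

L separates as a function of u plus a function of v, so ∇L=0 decouples.
∂L/∂u = 12u(u - 1)(u + 3) = 0 at u ∈ {-3, 0, 1}; ∂L/∂v = -12v(v + 1)(v + 3) = 0 at v ∈ {-3, -1, 0}.
The Hessian is diagonal: diag(L_uu, L_vv). Second derivatives: L_uu(-3)=144, L_uu(0)=-36, L_uu(1)=48; L_vv(-3)=-72, L_vv(-1)=24, L_vv(0)=-36.
Saddle points occur where the two diagonal entries have opposite signs: (-3, -3), (-3, 0), (0, -1), (1, -3), (1, 0). Count: 5.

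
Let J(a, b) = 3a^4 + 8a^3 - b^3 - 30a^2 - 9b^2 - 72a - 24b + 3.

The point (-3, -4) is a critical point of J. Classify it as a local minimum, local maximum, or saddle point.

The mixed partial ∂²J/∂a∂b is 0, so the Hessian at any point is diag(J_aa, J_bb) = diag(12(3a^2 + 4a - 5), -6(b + 3)).
At (-3, -4): H = diag(120, 6).
Both eigenvalues are positive, so H is positive definite: a local minimum.

local minimum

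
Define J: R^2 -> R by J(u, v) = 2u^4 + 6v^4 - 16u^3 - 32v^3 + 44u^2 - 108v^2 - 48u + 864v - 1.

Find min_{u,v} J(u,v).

-2233

J(u,v) separates as P(u) + Q(v) − 1, so its minimum is min P + min Q − 1.
P'(u) = 8(u - 3)(u - 2)(u - 1) vanishes at u ∈ {1, 2, 3}; Q'(v) = 24(v - 4)(v - 3)(v + 3) vanishes at v ∈ {-3, 3, 4}.
Local minima of P (where P''>0): P(1)=-18, P(3)=-18. Local minima of Q: Q(-3)=-2214, Q(4)=1216.
So the global minimum of J is P(1) + Q(-3) − 1 = -18 − 2214 − 1 = -2233, attained at (1, -3).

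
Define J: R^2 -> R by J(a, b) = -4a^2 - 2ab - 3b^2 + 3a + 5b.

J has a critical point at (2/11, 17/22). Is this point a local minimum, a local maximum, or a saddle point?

The Hessian of J is constant: H = [[-8, -2], [-2, -6]].
det(H) = (-8)·(-6) − (-2)² = 44.
det(H) > 0 and tr(H) = -14 < 0, so H is negative definite and the point is a local maximum.

local maximum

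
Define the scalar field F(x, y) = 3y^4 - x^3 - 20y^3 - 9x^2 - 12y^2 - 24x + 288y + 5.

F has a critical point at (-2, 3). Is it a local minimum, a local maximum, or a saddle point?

local maximum

The mixed partial ∂²F/∂x∂y is 0, so the Hessian at any point is diag(F_xx, F_yy) = diag(-6(x + 3), 12(3y^2 - 10y - 2)).
At (-2, 3): H = diag(-6, -60).
Both eigenvalues are negative, so H is negative definite: a local maximum.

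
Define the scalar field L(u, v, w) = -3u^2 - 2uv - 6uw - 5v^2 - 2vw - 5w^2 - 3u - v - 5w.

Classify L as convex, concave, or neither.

concave

L is quadratic, so its Hessian is the constant matrix H = [[-6, -2, -6], [-2, -10, -2], [-6, -2, -10]].
Leading principal minors: -6, 56, -224.
Signs alternate −, +, − ⇒ H ≺ 0 ⇒ concave.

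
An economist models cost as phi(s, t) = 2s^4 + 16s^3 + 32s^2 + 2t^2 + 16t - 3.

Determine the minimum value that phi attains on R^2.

phi(s,t) separates as P(s) + Q(t) − 3, so its minimum is min P + min Q − 3.
P'(s) = 8s(s + 2)(s + 4) vanishes at s ∈ {-4, -2, 0}; Q'(t) = 4(t + 4) vanishes at t ∈ {-4}.
Local minima of P (where P''>0): P(-4)=0, P(0)=0. Local minima of Q: Q(-4)=-32.
So the global minimum of phi is P(-4) + Q(-4) − 3 = 0 − 32 − 3 = -35, attained at (-4, -4).

-35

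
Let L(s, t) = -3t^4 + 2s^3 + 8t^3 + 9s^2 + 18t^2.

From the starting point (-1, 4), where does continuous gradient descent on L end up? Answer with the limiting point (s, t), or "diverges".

diverges

L is separable, so gradient descent decouples: s follows -∂L/∂s, t follows -∂L/∂t.
∂L/∂s = 6s(s + 3); at s=-1 this is -12, so s increases.
∂L/∂t = -12t(t - 3)(t + 1); at t=4 this is -240, so t increases.
The t-coordinate has no critical point in that direction and runs off to infinity.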